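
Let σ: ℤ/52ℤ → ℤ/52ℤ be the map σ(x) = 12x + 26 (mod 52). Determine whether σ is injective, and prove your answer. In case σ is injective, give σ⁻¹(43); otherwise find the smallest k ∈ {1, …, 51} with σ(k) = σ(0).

13

We have gcd(12, 52) = 4 > 1. Taking a = 0 and b = 13: σ(0) = 26 and σ(13) = 12·13 + 26 = 182 ≡ 26 (mod 52).
So σ(0) = σ(13) while 0 ≠ 13, hence σ is not injective.
Since σ is not injective, we find the least positive k with σ(k) = σ(0): this means 12k ≡ 0 (mod 52), i.e. 52 ∣ 12k. Since gcd(12, 52) = 4, dividing through by 4 this holds exactly when 13 ∣ 3k, and as gcd(3, 13) = 1, exactly when 13 ∣ k.
The smallest positive such k is 13.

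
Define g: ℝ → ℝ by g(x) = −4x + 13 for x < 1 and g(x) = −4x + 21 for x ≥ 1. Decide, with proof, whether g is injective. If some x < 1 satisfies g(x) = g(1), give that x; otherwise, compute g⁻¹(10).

-1

Both pieces are strictly decreasing (slopes −4 and −4), so each is injective on its own interval.
The left piece maps (−∞, 1) onto (9, ∞); the right piece maps [1, ∞) onto (−∞, 17].
These images overlap. In particular g(1) = 17 (right piece), and solving −4x + 13 = 17 on the left piece gives x = −1 < 1.
So g(−1) = g(1) with −1 ≠ 1, and g is not injective. This x = −1 is the requested value below 1.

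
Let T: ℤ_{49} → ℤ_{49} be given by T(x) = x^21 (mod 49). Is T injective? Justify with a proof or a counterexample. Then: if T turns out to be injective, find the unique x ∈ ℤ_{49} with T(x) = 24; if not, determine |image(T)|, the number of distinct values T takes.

3

T(1) = 1^21 = 1.
T(2): Repeated squaring mod 49: 2^1 ≡ 2, 2^2 ≡ 2² = 4, 2^4 ≡ 4² = 16, 2^8 ≡ 16² = 256 ≡ 11, 2^16 ≡ 11² = 121 ≡ 23. Since 21 = 16 + 4 + 1, 2^21 ≡ 23·16·2: 23·16 = 368 ≡ 25, then 25·2 = 50 ≡ 1. So 2^21 ≡ 1 (mod 49).
So T(1) = T(2) = 1 while 1 ≠ 2, thus T is not injective.
Since T is not injective, we determine |image(T)|. Computing x^21 mod 49 for each x (by repeated squaring, reducing mod 49 at every step), the values T(0), T(1), …, T(48) are: 0, 1, 1, 48, 1, 48, 48, 0, 1, 1, 48, 1, 48, 48, 0, 1, 1, 48, 1, 48, 48, 0, 1, 1, 48, 1, 48, 48, 0, 1, 1, 48, 1, 48, 48, 0, 1, 1, 48, 1, 48, 48, 0, 1, 1, 48, 1, 48, 48.
The distinct values are {0, 1, 48}; there are 3 of them.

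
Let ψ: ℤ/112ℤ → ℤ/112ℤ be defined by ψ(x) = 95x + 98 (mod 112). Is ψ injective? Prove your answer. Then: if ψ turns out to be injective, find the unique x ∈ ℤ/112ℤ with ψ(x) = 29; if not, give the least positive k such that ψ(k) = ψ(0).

37

If ψ(u) = ψ(v), then 95u ≡ 95v (mod 112). Because gcd(95, 112) = 1, we may cancel 95 to get u ≡ v (mod 112).
Thus ψ is injective.
We now compute 95⁻¹ mod 112 explicitly. Euclid's algorithm: 112 = 1·95 + 17, 95 = 5·17 + 10, 17 = 1·10 + 7, 10 = 1·7 + 3, 7 = 2·3 + 1; back-substituting gives 1 = 79·95 − 67·112, so 95⁻¹ ≡ 79 (mod 112).
Since ψ is injective, we find ψ⁻¹(29): we need 95x ≡ 29 − 98 ≡ 43 (mod 112). Using 95⁻¹ = 79: x ≡ 79·43 = 3397 = 30·112 + 37, so x = 37.
Check: ψ(37) = 95·37 + 98 = 3613 = 32·112 + 29 ≡ 29 (mod 112).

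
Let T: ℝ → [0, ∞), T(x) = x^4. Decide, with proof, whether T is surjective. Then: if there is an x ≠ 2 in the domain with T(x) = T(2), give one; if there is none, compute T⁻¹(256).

-2

For any y ∈ [0, ∞), x = y^{1/4} ∈ ℝ satisfies x^4 = y, so T is surjective.
For the follow-up, such an x exists: taking x = −2 ∈ ℝ gives T(−2) = 16 = T(2) with −2 ≠ 2.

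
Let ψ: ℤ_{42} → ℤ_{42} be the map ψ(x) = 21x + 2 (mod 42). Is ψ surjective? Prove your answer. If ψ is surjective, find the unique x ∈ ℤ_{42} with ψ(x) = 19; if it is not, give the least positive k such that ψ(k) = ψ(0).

By definition, surjectivity means every element of the codomain has a preimage under ψ.
Since gcd(21, 42) = 21, we have 21x ≡ 0 (mod 21) for all x, so ψ(x) ≡ 2 (mod 21).
But 0 ≢ 2 (mod 21), so 0 ∈ ℤ_{42} has no preimage. Hence ψ is not surjective.
Since ψ is not surjective, we find the least positive k with ψ(k) = ψ(0): this means 21k ≡ 0 (mod 42), i.e. 42 ∣ 21k. Since gcd(21, 42) = 21, dividing through by 21 this holds exactly when 2 ∣ k.
The smallest positive such k is 2.

2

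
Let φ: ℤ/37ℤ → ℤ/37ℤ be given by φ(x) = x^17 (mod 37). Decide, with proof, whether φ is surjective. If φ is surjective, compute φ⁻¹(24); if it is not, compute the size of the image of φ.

Since 37 is prime, the nonzero elements of ℤ/37ℤ form a cyclic group of order 36.
As gcd(17, 36) = 1, raising to the 17th power is a bijection on this group: if u^17 ≡ v^17 then (uv^{−1})^17 = 1, and the only element of order dividing gcd(17, 36) = 1 is 1, so u = v.
With φ(0) = 0 this makes φ injective on all of ℤ/37ℤ, hence bijective (finite equal-size domain and codomain). In particular φ is surjective.
Since φ is surjective, we find the preimage of 24. The inverse of x ↦ x^17 on (ℤ/37ℤ)^× is x ↦ x^17, because 17·17 = 289 = 8·36 + 1 ≡ 1 (mod 36) and x^{36} = 1 for x ≠ 0 (Fermat). So φ⁻¹(24) = 24^17 mod 37.
Repeated squaring mod 37: 24^1 ≡ 24, 24^2 ≡ 24² = 576 ≡ 21, 24^4 ≡ 21² = 441 ≡ 34, 24^8 ≡ 34² = 1156 ≡ 9, 24^16 ≡ 9² = 81 ≡ 7. Since 17 = 16 + 1, 24^17 ≡ 7·24: 7·24 = 168 ≡ 20. So 24^17 ≡ 20 (mod 37).
Hence φ⁻¹(24) = 20.

20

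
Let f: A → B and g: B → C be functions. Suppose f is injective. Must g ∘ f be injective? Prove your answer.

not injective

No. Take A = B = C = {1, 2}, f = identity (injective), and g(x) = 1 for every x.
Then (g ∘ f)(1) = 1 = (g ∘ f)(2) with 1 ≠ 2, so g ∘ f is not injective.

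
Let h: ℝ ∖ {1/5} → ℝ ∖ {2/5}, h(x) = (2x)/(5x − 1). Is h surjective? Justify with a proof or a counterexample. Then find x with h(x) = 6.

For any y ≠ 2/5, solving y(5x − 1) = 2x for x gives a well-defined x ≠ 1/5. So h is surjective.
Solving h(x) = 6: cross-multiplying gives 2x = 6(5x − 1), which rearranges to −28x = −6, so x = 3/14.

3/14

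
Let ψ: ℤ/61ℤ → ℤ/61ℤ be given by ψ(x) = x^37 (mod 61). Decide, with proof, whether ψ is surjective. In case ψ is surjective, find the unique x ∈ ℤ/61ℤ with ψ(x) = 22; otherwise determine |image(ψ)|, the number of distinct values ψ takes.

Since 61 is prime, the nonzero elements of ℤ/61ℤ form a cyclic group of order 60.
As gcd(37, 60) = 1, raising to the 37th power is a bijection on this group: if u^37 ≡ v^37 then (uv^{−1})^37 = 1, and the only element of order dividing gcd(37, 60) = 1 is 1, so u = v.
With ψ(0) = 0 this makes ψ injective on all of ℤ/61ℤ, hence bijective (finite equal-size domain and codomain). In particular ψ is surjective.
Since ψ is surjective, we find the preimage of 22. The inverse of x ↦ x^37 on (ℤ/61ℤ)^× is x ↦ x^13, because 37·13 = 481 = 8·60 + 1 ≡ 1 (mod 60) and x^{60} = 1 for x ≠ 0 (Fermat). So ψ⁻¹(22) = 22^13 mod 61.
Repeated squaring mod 61: 22^1 ≡ 22, 22^2 ≡ 22² = 484 ≡ 57, 22^4 ≡ 57² = 3249 ≡ 16, 22^8 ≡ 16² = 256 ≡ 12. Since 13 = 8 + 4 + 1, 22^13 ≡ 12·16·22: 12·16 = 192 ≡ 9, then 9·22 = 198 ≡ 15. So 22^13 ≡ 15 (mod 61).
Hence ψ⁻¹(22) = 15.

15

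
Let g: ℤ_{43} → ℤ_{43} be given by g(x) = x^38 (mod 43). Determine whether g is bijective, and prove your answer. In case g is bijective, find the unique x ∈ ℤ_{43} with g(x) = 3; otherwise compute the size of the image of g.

g(21): Repeated squaring mod 43: 21^1 ≡ 21, 21^2 ≡ 21² = 441 ≡ 11, 21^4 ≡ 11² = 121 ≡ 35, 21^8 ≡ 35² = 1225 ≡ 21, 21^16 ≡ 21² = 441 ≡ 11, 21^32 ≡ 11² = 121 ≡ 35. Since 38 = 32 + 4 + 2, 21^38 ≡ 35·35·11: 35·35 = 1225 ≡ 21, then 21·11 = 231 ≡ 16. So 21^38 ≡ 16 (mod 43).
g(22): Repeated squaring mod 43: 22^1 ≡ 22, 22^2 ≡ 22² = 484 ≡ 11, 22^4 ≡ 11² = 121 ≡ 35, 22^8 ≡ 35² = 1225 ≡ 21, 22^16 ≡ 21² = 441 ≡ 11, 22^32 ≡ 11² = 121 ≡ 35. Since 38 = 32 + 4 + 2, 22^38 ≡ 35·35·11: 35·35 = 1225 ≡ 21, then 21·11 = 231 ≡ 16. So 22^38 ≡ 16 (mod 43).
So g(21) = g(22) = 16 while 21 ≠ 22, hence g is not injective, hence not bijective.
Since g is not bijective, we determine |image(g)|. Computing x^38 mod 43 for each x (by repeated squaring, reducing mod 43 at every step), the values g(0), g(1), …, g(42) are: 0, 1, 35, 17, 21, 15, 36, 6, 4, 31, 9, 41, 13, 24, 38, 40, 11, 23, 10, 25, 14, 16, 16, 14, 25, 10, 23, 11, 40, 38, 24, 13, 41, 9, 31, 4, 6, 36, 15, 21, 17, 35, 1.
The distinct values are {0, 1, 4, 6, 9, 10, 11, 13, 14, 15, 16, 17, 21, 23, 24, 25, 31, 35, 36, 38, 40, 41}; there are 22 of them.

22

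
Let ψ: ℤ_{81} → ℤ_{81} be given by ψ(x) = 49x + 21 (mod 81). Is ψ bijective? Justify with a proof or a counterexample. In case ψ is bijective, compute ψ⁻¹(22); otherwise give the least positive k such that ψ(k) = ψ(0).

43

Suppose ψ(s) = ψ(t) in ℤ_{81}. Then 49s + 21 ≡ 49t + 21 (mod 81), so 49(s − t) ≡ 0 (mod 81).
Since gcd(49, 81) = 1, 49 is invertible modulo 81, therefore s − t ≡ 0 (mod 81), i.e. s = t.
We now compute 49⁻¹ mod 81 explicitly. Euclid's algorithm: 81 = 1·49 + 32, 49 = 1·32 + 17, 32 = 1·17 + 15, 17 = 1·15 + 2, 15 = 7·2 + 1; back-substituting gives 1 = 43·49 − 26·81, so 49⁻¹ ≡ 43 (mod 81).
Then y ↦ 43(y − 21) is a two-sided inverse to ψ, so every y ∈ ℤ_{81} has a preimage.
Therefore ψ is bijective.
Since ψ is bijective, we find ψ⁻¹(22): we need 49x ≡ 22 − 21 ≡ 1 (mod 81). Using 49⁻¹ = 43: x ≡ 43·1 = 43, so x = 43.
Check: ψ(43) = 49·43 + 21 = 2128 = 26·81 + 22 ≡ 22 (mod 81).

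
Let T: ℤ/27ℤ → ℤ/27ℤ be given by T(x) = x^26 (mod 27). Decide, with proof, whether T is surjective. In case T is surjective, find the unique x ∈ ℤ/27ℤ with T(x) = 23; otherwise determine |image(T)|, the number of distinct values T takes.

10

T(0) = 0^26 = 0.
T(3): Repeated squaring mod 27: 3^1 ≡ 3, 3^2 ≡ 3² = 9, 3^4 ≡ 9² = 81 ≡ 0, 3^8 ≡ 0² = 0, 3^16 ≡ 0² = 0. Since 26 = 16 + 8 + 2, 3^26 ≡ 0·0·9: 0·0 = 0, then 0·9 = 0. So 3^26 ≡ 0 (mod 27).
So T(0) = T(3) = 0 while 0 ≠ 3, therefore T is not injective.
A non-injective map from the 27-element set ℤ/27ℤ to itself takes at most 26 distinct values, so it cannot be surjective. Hence T is not surjective.
Since T is not surjective, we determine |image(T)|. Computing x^26 mod 27 for each x (by repeated squaring, reducing mod 27 at every step), the values T(0), T(1), …, T(26) are: 0, 1, 13, 0, 7, 16, 0, 4, 10, 0, 19, 22, 0, 25, 25, 0, 22, 19, 0, 10, 4, 0, 16, 7, 0, 13, 1.
The distinct values are {0, 1, 4, 7, 10, 13, 16, 19, 22, 25}; there are 10 of them.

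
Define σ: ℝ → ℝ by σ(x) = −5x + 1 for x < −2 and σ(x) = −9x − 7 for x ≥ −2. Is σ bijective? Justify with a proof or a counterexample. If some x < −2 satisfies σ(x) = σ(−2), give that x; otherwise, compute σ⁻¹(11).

Both pieces are strictly decreasing (slopes −5 and −9), so each is injective on its own interval.
The left piece maps (−∞, −2) onto (11, ∞); the right piece maps [−2, ∞) onto (−∞, 11].
Since 11 = 11, the images partition ℝ: σ is injective and surjective, hence bijective.
Because the two images are disjoint, no x < −2 has σ(x) = σ(−2), so we compute σ⁻¹(11): 11 lies in (−∞, 11], so solve −9x − 7 = 11: x = (11 + 7)/(−9) = −2.

-2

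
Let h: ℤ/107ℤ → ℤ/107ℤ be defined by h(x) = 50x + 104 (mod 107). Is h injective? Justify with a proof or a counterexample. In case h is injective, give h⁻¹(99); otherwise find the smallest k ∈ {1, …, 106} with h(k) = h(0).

32

Suppose h(s) = h(t) in ℤ/107ℤ. Then 50s + 104 ≡ 50t + 104 (mod 107), hence 50(s − t) ≡ 0 (mod 107).
Since gcd(50, 107) = 1, 50 is invertible modulo 107, thus s − t ≡ 0 (mod 107), i.e. s = t.
So h is injective.
We now compute 50⁻¹ mod 107 explicitly. Euclid's algorithm: 107 = 2·50 + 7, 50 = 7·7 + 1; back-substituting gives 1 = 15·50 − 7·107, so 50⁻¹ ≡ 15 (mod 107).
Since h is injective, we find h⁻¹(99): we need 50x ≡ 99 − 104 ≡ 102 (mod 107). Using 50⁻¹ = 15: x ≡ 15·102 = 1530 = 14·107 + 32, so x = 32.
Check: h(32) = 50·32 + 104 = 1704 = 15·107 + 99 ≡ 99 (mod 107).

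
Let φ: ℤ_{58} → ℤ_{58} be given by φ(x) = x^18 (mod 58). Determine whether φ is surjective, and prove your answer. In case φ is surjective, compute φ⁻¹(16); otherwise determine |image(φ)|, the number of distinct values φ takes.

30

φ(28): Repeated squaring mod 58: 28^1 ≡ 28, 28^2 ≡ 28² = 784 ≡ 30, 28^4 ≡ 30² = 900 ≡ 30, 28^8 ≡ 30² = 900 ≡ 30, 28^16 ≡ 30² = 900 ≡ 30. Since 18 = 16 + 2, 28^18 ≡ 30·30: 30·30 = 900 ≡ 30. So 28^18 ≡ 30 (mod 58).
φ(30): Repeated squaring mod 58: 30^1 ≡ 30, 30^2 ≡ 30² = 900 ≡ 30, 30^4 ≡ 30² = 900 ≡ 30, 30^8 ≡ 30² = 900 ≡ 30, 30^16 ≡ 30² = 900 ≡ 30. Since 18 = 16 + 2, 30^18 ≡ 30·30: 30·30 = 900 ≡ 30. So 30^18 ≡ 30 (mod 58).
So φ(28) = φ(30) = 30 while 28 ≠ 30, therefore φ is not injective.
A non-injective map from the 58-element set ℤ_{58} to itself takes at most 57 distinct values, so it cannot be surjective. Hence φ is not surjective.
Since φ is not surjective, we determine |image(φ)|. Computing x^18 mod 58 for each x (by repeated squaring, reducing mod 58 at every step), the values φ(0), φ(1), …, φ(57) are: 0, 1, 42, 35, 24, 45, 20, 23, 22, 7, 34, 33, 28, 25, 38, 9, 54, 57, 4, 5, 36, 51, 52, 49, 16, 53, 6, 13, 30, 29, 30, 13, 6, 53, 16, 49, 52, 51, 36, 5, 4, 57, 54, 9, 38, 25, 28, 33, 34, 7, 22, 23, 20, 45, 24, 35, 42, 1.
The distinct values are {0, 1, 4, 5, 6, 7, 9, 13, 16, 20, 22, 23, 24, 25, 28, 29, 30, 33, 34, 35, 36, 38, 42, 45, 49, 51, 52, 53, 54, 57}; there are 30 of them.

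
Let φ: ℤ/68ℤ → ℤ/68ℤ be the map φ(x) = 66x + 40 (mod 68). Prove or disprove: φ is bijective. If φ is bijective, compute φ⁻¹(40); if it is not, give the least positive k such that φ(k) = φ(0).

34

Recall: φ is injective if φ(u) = φ(v) implies u = v.
We have gcd(66, 68) = 2 > 1. Taking u = 0 and v = 34: φ(0) = 40 and φ(34) = 66·34 + 40 = 2284 ≡ 40 (mod 68).
So φ(0) = φ(34) while 0 ≠ 34, thus φ is not injective, hence not bijective.
Since φ is not bijective, we find the least positive k with φ(k) = φ(0): this means 66k ≡ 0 (mod 68), i.e. 68 ∣ 66k. Since gcd(66, 68) = 2, dividing through by 2 this holds exactly when 34 ∣ 33k, and as gcd(33, 34) = 1, exactly when 34 ∣ k.
The smallest positive such k is 34.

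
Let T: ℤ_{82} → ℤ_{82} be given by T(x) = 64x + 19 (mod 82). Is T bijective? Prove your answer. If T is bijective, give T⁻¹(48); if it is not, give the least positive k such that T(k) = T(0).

We have gcd(64, 82) = 2 > 1. Taking s = 0 and t = 41: T(0) = 19 and T(41) = 64·41 + 19 = 2643 ≡ 19 (mod 82).
So T(0) = T(41) while 0 ≠ 41, hence T is not injective, hence not bijective.
Since T is not bijective, we find the least positive k with T(k) = T(0): this means 64k ≡ 0 (mod 82), i.e. 82 ∣ 64k. Since gcd(64, 82) = 2, dividing through by 2 this holds exactly when 41 ∣ 32k, and as gcd(32, 41) = 1, exactly when 41 ∣ k.
The smallest positive such k is 41.

41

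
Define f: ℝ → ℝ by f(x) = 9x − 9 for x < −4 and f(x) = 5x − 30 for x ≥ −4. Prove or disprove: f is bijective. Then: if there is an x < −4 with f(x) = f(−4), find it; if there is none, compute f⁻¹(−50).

Both pieces are strictly increasing (slopes 9 and 5), so each is injective on its own interval.
The left piece maps (−∞, −4) onto (−∞, −45); the right piece maps [−4, ∞) onto [−50, ∞).
These images overlap. In particular f(−4) = −50 (right piece), and solving 9x − 9 = −50 on the left piece gives x = −41/9 < −4.
So f(−41/9) = f(−4) with −41/9 ≠ −4, and f is not injective, hence not bijective. This x = −41/9 is the requested value below −4.

-41/9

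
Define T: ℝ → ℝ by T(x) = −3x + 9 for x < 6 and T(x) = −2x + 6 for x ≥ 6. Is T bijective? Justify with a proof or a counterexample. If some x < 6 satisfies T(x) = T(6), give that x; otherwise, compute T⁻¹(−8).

Both pieces are strictly decreasing (slopes −3 and −2), so each is injective on its own interval.
The left piece maps (−∞, 6) onto (−9, ∞); the right piece maps [6, ∞) onto (−∞, −6].
These images overlap. In particular T(6) = −6 (right piece), and solving −3x + 9 = −6 on the left piece gives x = 5 < 6.
So T(5) = T(6) with 5 ≠ 6, and T is not injective, hence not bijective. This x = 5 is the requested value below 6.

5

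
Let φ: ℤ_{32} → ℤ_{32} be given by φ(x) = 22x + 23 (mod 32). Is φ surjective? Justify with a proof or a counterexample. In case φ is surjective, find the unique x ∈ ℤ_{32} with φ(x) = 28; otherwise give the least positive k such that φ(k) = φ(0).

By definition, φ is surjective if every y in the codomain equals φ(x) for some x in the domain.
Since gcd(22, 32) = 2, we have 22x ≡ 0 (mod 2) for all x, so φ(x) ≡ 1 (mod 2).
But 0 ≢ 1 (mod 2), so 0 ∈ ℤ_{32} has no preimage. Therefore φ is not surjective.
Since φ is not surjective, we find the least positive k with φ(k) = φ(0): this means 22k ≡ 0 (mod 32), i.e. 32 ∣ 22k. Since gcd(22, 32) = 2, dividing through by 2 this holds exactly when 16 ∣ 11k, and as gcd(11, 16) = 1, exactly when 16 ∣ k.
The smallest positive such k is 16.

16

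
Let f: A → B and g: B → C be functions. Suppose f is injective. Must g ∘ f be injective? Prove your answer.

No. Take A = B = C = {1, 2}, f = identity (injective), and g(x) = 1 for every x.
Then (g ∘ f)(1) = 1 = (g ∘ f)(2) with 1 ≠ 2, so g ∘ f is not injective.

not injective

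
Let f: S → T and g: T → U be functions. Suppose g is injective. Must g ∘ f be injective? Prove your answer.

not injective

No. Take S = {1, 2}, T = U = {1, 2, 3}, f(1) = f(2) = 1, and g = identity (injective).
Then (g ∘ f)(1) = (g ∘ f)(2) = 1 with 1 ≠ 2, so g ∘ f is not injective.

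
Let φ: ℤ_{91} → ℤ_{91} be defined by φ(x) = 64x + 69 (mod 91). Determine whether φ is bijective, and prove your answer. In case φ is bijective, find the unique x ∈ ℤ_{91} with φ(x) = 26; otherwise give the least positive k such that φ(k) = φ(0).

By definition, φ is injective if φ(x_1) = φ(x_2) implies x_1 = x_2.
Suppose φ(x_1) = φ(x_2) in ℤ_{91}. Then 64x_1 + 69 ≡ 64x_2 + 69 (mod 91), hence 64(x_1 − x_2) ≡ 0 (mod 91).
Since gcd(64, 91) = 1, 64 is invertible modulo 91, hence x_1 − x_2 ≡ 0 (mod 91), i.e. x_1 = x_2.
We now compute 64⁻¹ mod 91 explicitly. Euclid's algorithm: 91 = 1·64 + 27, 64 = 2·27 + 10, 27 = 2·10 + 7, 10 = 1·7 + 3, 7 = 2·3 + 1; back-substituting gives 1 = 64·64 − 45·91, so 64⁻¹ ≡ 64 (mod 91).
For any y ∈ ℤ_{91}, x = 64(y − 69) mod 91 satisfies φ(x) = 64·64(y − 69) + 69 ≡ y (since 64·64 ≡ 1 mod 91). So every y has a preimage.
Thus φ is bijective.
Since φ is bijective, we find φ⁻¹(26): we need 64x ≡ 26 − 69 ≡ 48 (mod 91). Using 64⁻¹ = 64: x ≡ 64·48 = 3072 = 33·91 + 69, so x = 69.
Check: φ(69) = 64·69 + 69 = 4485 = 49·91 + 26 ≡ 26 (mod 91).

69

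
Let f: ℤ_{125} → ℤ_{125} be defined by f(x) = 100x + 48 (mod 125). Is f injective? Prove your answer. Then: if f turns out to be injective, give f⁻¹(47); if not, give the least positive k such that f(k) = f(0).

5

We have gcd(100, 125) = 25 > 1. Taking a = 0 and b = 5: f(0) = 48 and f(5) = 100·5 + 48 = 548 ≡ 48 (mod 125).
So f(0) = f(5) while 0 ≠ 5, thus f is not injective.
Since f is not injective, we find the least positive k with f(k) = f(0): this means 100k ≡ 0 (mod 125), i.e. 125 ∣ 100k. Since gcd(100, 125) = 25, dividing through by 25 this holds exactly when 5 ∣ 4k, and as gcd(4, 5) = 1, exactly when 5 ∣ k.
The smallest positive such k is 5.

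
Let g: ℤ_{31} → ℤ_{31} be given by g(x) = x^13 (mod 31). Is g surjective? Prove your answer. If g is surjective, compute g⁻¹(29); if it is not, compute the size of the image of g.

27

Since 31 is prime, the nonzero elements of ℤ_{31} form a cyclic group of order 30.
As gcd(13, 30) = 1, raising to the 13th power is a bijection on this group: if s^13 ≡ t^13 then (st^{−1})^13 = 1, and the only element of order dividing gcd(13, 30) = 1 is 1, so s = t.
With g(0) = 0 this makes g injective on all of ℤ_{31}, hence bijective (finite equal-size domain and codomain). In particular g is surjective.
Since g is surjective, we find the preimage of 29. The inverse of x ↦ x^13 on (ℤ_{31})^× is x ↦ x^7, because 13·7 = 91 = 3·30 + 1 ≡ 1 (mod 30) and x^{30} = 1 for x ≠ 0 (Fermat). So g⁻¹(29) = 29^7 mod 31.
Repeated squaring mod 31: 29^1 ≡ 29, 29^2 ≡ 29² = 841 ≡ 4, 29^4 ≡ 4² = 16. Since 7 = 4 + 2 + 1, 29^7 ≡ 16·4·29: 16·4 = 64 ≡ 2, then 2·29 = 58 ≡ 27. So 29^7 ≡ 27 (mod 31).
Hence g⁻¹(29) = 27.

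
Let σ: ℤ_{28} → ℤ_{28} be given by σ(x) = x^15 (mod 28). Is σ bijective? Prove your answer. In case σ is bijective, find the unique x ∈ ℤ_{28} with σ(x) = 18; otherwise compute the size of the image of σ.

9

σ(2): Repeated squaring mod 28: 2^1 ≡ 2, 2^2 ≡ 2² = 4, 2^4 ≡ 4² = 16, 2^8 ≡ 16² = 256 ≡ 4. Since 15 = 8 + 4 + 2 + 1, 2^15 ≡ 4·16·4·2: 4·16 = 64 ≡ 8, then 8·4 = 32 ≡ 4, then 4·2 = 8. So 2^15 ≡ 8 (mod 28).
σ(4): Repeated squaring mod 28: 4^1 ≡ 4, 4^2 ≡ 4² = 16, 4^4 ≡ 16² = 256 ≡ 4, 4^8 ≡ 4² = 16. Since 15 = 8 + 4 + 2 + 1, 4^15 ≡ 16·4·16·4: 16·4 = 64 ≡ 8, then 8·16 = 128 ≡ 16, then 16·4 = 64 ≡ 8. So 4^15 ≡ 8 (mod 28).
So σ(2) = σ(4) = 8 while 2 ≠ 4, hence σ is not injective, hence not bijective.
Since σ is not bijective, we determine |image(σ)|. Computing x^15 mod 28 for each x (by repeated squaring, reducing mod 28 at every step), the values σ(0), σ(1), …, σ(27) are: 0, 1, 8, 27, 8, 13, 20, 7, 8, 1, 20, 15, 20, 13, 0, 15, 8, 13, 8, 27, 20, 21, 8, 15, 20, 1, 20, 27.
The distinct values are {0, 1, 7, 8, 13, 15, 20, 21, 27}; there are 9 of them.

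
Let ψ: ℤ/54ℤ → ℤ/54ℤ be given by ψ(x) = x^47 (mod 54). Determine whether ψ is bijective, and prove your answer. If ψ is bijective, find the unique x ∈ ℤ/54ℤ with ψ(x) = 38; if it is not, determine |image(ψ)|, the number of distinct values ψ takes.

38

ψ(0) = 0^47 = 0.
ψ(6): Repeated squaring mod 54: 6^1 ≡ 6, 6^2 ≡ 6² = 36, 6^4 ≡ 36² = 1296 ≡ 0, 6^8 ≡ 0² = 0, 6^16 ≡ 0² = 0, 6^32 ≡ 0² = 0. Since 47 = 32 + 8 + 4 + 2 + 1, 6^47 ≡ 0·0·0·36·6: 0·0 = 0, then 0·0 = 0, then 0·36 = 0, then 0·6 = 0. So 6^47 ≡ 0 (mod 54).
So ψ(0) = ψ(6) = 0 while 0 ≠ 6, hence ψ is not injective, hence not bijective.
Since ψ is not bijective, we determine |image(ψ)|. Computing x^47 mod 54 for each x (by repeated squaring, reducing mod 54 at every step), the values ψ(0), ψ(1), …, ψ(53) are: 0, 1, 50, 27, 16, 29, 0, 49, 44, 27, 46, 41, 0, 7, 20, 27, 40, 35, 0, 37, 32, 27, 52, 11, 0, 31, 26, 27, 28, 23, 0, 43, 2, 27, 22, 17, 0, 19, 14, 27, 34, 47, 0, 13, 8, 27, 10, 5, 0, 25, 38, 27, 4, 53.
The distinct values are {0, 1, 2, 4, 5, 7, 8, 10, 11, 13, 14, 16, 17, 19, 20, 22, 23, 25, 26, 27, 28, 29, 31, 32, 34, 35, 37, 38, 40, 41, 43, 44, 46, 47, 49, 50, 52, 53}; there are 38 of them.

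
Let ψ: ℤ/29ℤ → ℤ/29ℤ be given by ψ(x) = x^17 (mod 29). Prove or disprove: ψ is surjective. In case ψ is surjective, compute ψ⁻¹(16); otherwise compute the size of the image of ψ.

Since 29 is prime, the nonzero elements of ℤ/29ℤ form a cyclic group of order 28.
As gcd(17, 28) = 1, raising to the 17th power is a bijection on this group: if s^17 ≡ t^17 then (st^{−1})^17 = 1, and the only element of order dividing gcd(17, 28) = 1 is 1, so s = t.
With ψ(0) = 0 this makes ψ injective on all of ℤ/29ℤ, hence bijective (finite equal-size domain and codomain). In particular ψ is surjective.
Since ψ is surjective, we find the preimage of 16. The inverse of x ↦ x^17 on (ℤ/29ℤ)^× is x ↦ x^5, because 17·5 = 85 = 3·28 + 1 ≡ 1 (mod 28) and x^{28} = 1 for x ≠ 0 (Fermat). So ψ⁻¹(16) = 16^5 mod 29.
Repeated squaring mod 29: 16^1 ≡ 16, 16^2 ≡ 16² = 256 ≡ 24, 16^4 ≡ 24² = 576 ≡ 25. Since 5 = 4 + 1, 16^5 ≡ 25·16: 25·16 = 400 ≡ 23. So 16^5 ≡ 23 (mod 29).
Hence ψ⁻¹(16) = 23.

23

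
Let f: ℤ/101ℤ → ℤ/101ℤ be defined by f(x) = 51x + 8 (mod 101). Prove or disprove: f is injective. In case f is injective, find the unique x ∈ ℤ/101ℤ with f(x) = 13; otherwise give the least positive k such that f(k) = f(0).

10

If f(x_1) = f(x_2), then 51x_1 ≡ 51x_2 (mod 101). Because gcd(51, 101) = 1, we may cancel 51 to get x_1 ≡ x_2 (mod 101).
So f is injective.
We now compute 51⁻¹ mod 101 explicitly. Euclid's algorithm: 101 = 1·51 + 50, 51 = 1·50 + 1; back-substituting gives 1 = 2·51 − 1·101, so 51⁻¹ ≡ 2 (mod 101).
Since f is injective, we find f⁻¹(13): we need 51x ≡ 13 − 8 ≡ 5 (mod 101). Using 51⁻¹ = 2: x ≡ 2·5 = 10, so x = 10.
Check: f(10) = 51·10 + 8 = 518 = 5·101 + 13 ≡ 13 (mod 101).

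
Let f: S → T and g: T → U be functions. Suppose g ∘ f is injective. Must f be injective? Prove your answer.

Suppose f(u) = f(v). Applying g: (g ∘ f)(u) = (g ∘ f)(v). Since g ∘ f is injective, u = v. So f is injective.

injective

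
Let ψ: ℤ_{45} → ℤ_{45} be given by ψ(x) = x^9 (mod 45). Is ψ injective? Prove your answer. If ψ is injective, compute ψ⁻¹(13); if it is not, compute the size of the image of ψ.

15

ψ(0) = 0^9 = 0.
ψ(15): Repeated squaring mod 45: 15^1 ≡ 15, 15^2 ≡ 15² = 225 ≡ 0, 15^4 ≡ 0² = 0, 15^8 ≡ 0² = 0. Since 9 = 8 + 1, 15^9 ≡ 0·15: 0·15 = 0. So 15^9 ≡ 0 (mod 45).
So ψ(0) = ψ(15) = 0 while 0 ≠ 15, therefore ψ is not injective.
Since ψ is not injective, we determine |image(ψ)|. Computing x^9 mod 45 for each x (by repeated squaring, reducing mod 45 at every step), the values ψ(0), ψ(1), …, ψ(44) are: 0, 1, 17, 18, 19, 35, 36, 37, 8, 9, 10, 26, 27, 28, 44, 0, 1, 17, 18, 19, 35, 36, 37, 8, 9, 10, 26, 27, 28, 44, 0, 1, 17, 18, 19, 35, 36, 37, 8, 9, 10, 26, 27, 28, 44.
The distinct values are {0, 1, 8, 9, 10, 17, 18, 19, 26, 27, 28, 35, 36, 37, 44}; there are 15 of them.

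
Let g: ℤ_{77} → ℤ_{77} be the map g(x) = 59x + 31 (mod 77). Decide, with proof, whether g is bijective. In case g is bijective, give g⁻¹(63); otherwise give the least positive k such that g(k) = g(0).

If g(x_1) = g(x_2), then 59x_1 ≡ 59x_2 (mod 77). Because gcd(59, 77) = 1, we may cancel 59 to get x_1 ≡ x_2 (mod 77).
We now compute 59⁻¹ mod 77 explicitly. Euclid's algorithm: 77 = 1·59 + 18, 59 = 3·18 + 5, 18 = 3·5 + 3, 5 = 1·3 + 2, 3 = 1·2 + 1; back-substituting gives 1 = 47·59 − 36·77, so 59⁻¹ ≡ 47 (mod 77).
For any y ∈ ℤ_{77}, x = 47(y − 31) mod 77 satisfies g(x) = 59·47(y − 31) + 31 ≡ y (since 59·47 ≡ 1 mod 77). So every y has a preimage.
Therefore g is bijective.
Since g is bijective, we compute g⁻¹(63): solve 59x + 31 ≡ 63 (mod 77), i.e. 59x ≡ 32 (mod 77).
Multiplying by 59⁻¹ = 47 gives x ≡ 47·32 = 1504 = 19·77 + 41 ≡ 41 (mod 77).
Check: g(41) = 59·41 + 31 = 2450 = 31·77 + 63 ≡ 63 (mod 77).

41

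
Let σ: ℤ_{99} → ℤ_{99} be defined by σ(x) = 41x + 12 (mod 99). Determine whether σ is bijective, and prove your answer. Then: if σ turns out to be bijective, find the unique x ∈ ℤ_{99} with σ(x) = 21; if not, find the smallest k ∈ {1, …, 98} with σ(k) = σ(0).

If σ(a) = σ(b), then 41a ≡ 41b (mod 99). Because gcd(41, 99) = 1, we may cancel 41 to get a ≡ b (mod 99).
We now compute 41⁻¹ mod 99 explicitly. Euclid's algorithm: 99 = 2·41 + 17, 41 = 2·17 + 7, 17 = 2·7 + 3, 7 = 2·3 + 1; back-substituting gives 1 = 29·41 − 12·99, so 41⁻¹ ≡ 29 (mod 99).
Then y ↦ 29(y − 12) is a two-sided inverse to σ, so every y ∈ ℤ_{99} has a preimage.
Therefore σ is bijective.
Since σ is bijective, we compute σ⁻¹(21): solve 41x + 12 ≡ 21 (mod 99), i.e. 41x ≡ 9 (mod 99).
Multiplying by 41⁻¹ = 29 gives x ≡ 29·9 = 261 = 2·99 + 63 ≡ 63 (mod 99).
Check: σ(63) = 41·63 + 12 = 2595 = 26·99 + 21 ≡ 21 (mod 99).

63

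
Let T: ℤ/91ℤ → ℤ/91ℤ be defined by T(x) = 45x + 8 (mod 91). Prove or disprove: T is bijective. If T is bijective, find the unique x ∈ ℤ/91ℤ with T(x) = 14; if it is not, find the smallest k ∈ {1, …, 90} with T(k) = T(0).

79

If T(u) = T(v), then 45u ≡ 45v (mod 91). Because gcd(45, 91) = 1, we may cancel 45 to get u ≡ v (mod 91).
We now compute 45⁻¹ mod 91 explicitly. Euclid's algorithm: 91 = 2·45 + 1; back-substituting gives 1 = 89·45 − 44·91, so 45⁻¹ ≡ 89 (mod 91).
For any y ∈ ℤ/91ℤ, x = 89(y − 8) mod 91 satisfies T(x) = 45·89(y − 8) + 8 ≡ y (since 45·89 ≡ 1 mod 91). So every y has a preimage.
Therefore T is bijective.
Since T is bijective, we compute T⁻¹(14): solve 45x + 8 ≡ 14 (mod 91), i.e. 45x ≡ 6 (mod 91).
Multiplying by 45⁻¹ = 89 gives x ≡ 89·6 = 534 = 5·91 + 79 ≡ 79 (mod 91).
Check: T(79) = 45·79 + 8 = 3563 = 39·91 + 14 ≡ 14 (mod 91).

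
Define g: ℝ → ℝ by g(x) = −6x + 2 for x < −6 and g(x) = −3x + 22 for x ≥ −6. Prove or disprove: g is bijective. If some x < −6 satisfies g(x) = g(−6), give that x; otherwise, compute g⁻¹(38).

-19/3

Both pieces are strictly decreasing (slopes −6 and −3), so each is injective on its own interval.
The left piece maps (−∞, −6) onto (38, ∞); the right piece maps [−6, ∞) onto (−∞, 40].
These images overlap. In particular g(−6) = 40 (right piece), and solving −6x + 2 = 40 on the left piece gives x = −19/3 < −6.
So g(−19/3) = g(−6) with −19/3 ≠ −6, and g is not injective, hence not bijective. This x = −19/3 is the requested value below −6.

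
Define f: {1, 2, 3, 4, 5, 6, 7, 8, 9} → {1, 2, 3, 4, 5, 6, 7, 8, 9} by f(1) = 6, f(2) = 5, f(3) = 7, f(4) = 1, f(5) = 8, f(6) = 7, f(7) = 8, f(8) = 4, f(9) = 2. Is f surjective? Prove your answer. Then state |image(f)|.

7

No element maps to 3, so f is not surjective.
The image of f is {1, 2, 4, 5, 6, 7, 8}, which has 7 elements.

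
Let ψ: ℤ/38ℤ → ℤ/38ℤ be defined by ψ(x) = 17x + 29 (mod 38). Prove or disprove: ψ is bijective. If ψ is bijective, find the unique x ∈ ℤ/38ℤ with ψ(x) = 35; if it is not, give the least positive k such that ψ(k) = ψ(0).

If ψ(x_1) = ψ(x_2), then 17x_1 ≡ 17x_2 (mod 38). Because gcd(17, 38) = 1, we may cancel 17 to get x_1 ≡ x_2 (mod 38).
We now compute 17⁻¹ mod 38 explicitly. Euclid's algorithm: 38 = 2·17 + 4, 17 = 4·4 + 1; back-substituting gives 1 = 9·17 − 4·38, so 17⁻¹ ≡ 9 (mod 38).
Then y ↦ 9(y − 29) is a two-sided inverse to ψ, so every y ∈ ℤ/38ℤ has a preimage.
Thus ψ is bijective.
Since ψ is bijective, we find ψ⁻¹(35): we need 17x ≡ 35 − 29 ≡ 6 (mod 38). Using 17⁻¹ = 9: x ≡ 9·6 = 54 = 1·38 + 16, so x = 16.
Check: ψ(16) = 17·16 + 29 = 301 = 7·38 + 35 ≡ 35 (mod 38).

16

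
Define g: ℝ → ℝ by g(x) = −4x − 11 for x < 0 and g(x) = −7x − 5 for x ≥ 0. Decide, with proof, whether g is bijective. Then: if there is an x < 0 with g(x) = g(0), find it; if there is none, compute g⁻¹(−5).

-3/2

Both pieces are strictly decreasing (slopes −4 and −7), so each is injective on its own interval.
The left piece maps (−∞, 0) onto (−11, ∞); the right piece maps [0, ∞) onto (−∞, −5].
These images overlap. In particular g(0) = −5 (right piece), and solving −4x − 11 = −5 on the left piece gives x = −3/2 < 0.
So g(−3/2) = g(0) with −3/2 ≠ 0, and g is not injective, hence not bijective. This x = −3/2 is the requested value below 0.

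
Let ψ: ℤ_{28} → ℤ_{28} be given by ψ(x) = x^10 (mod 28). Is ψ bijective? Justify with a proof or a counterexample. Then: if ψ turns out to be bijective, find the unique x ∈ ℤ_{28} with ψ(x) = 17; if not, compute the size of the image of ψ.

ψ(6): Repeated squaring mod 28: 6^1 ≡ 6, 6^2 ≡ 6² = 36 ≡ 8, 6^4 ≡ 8² = 64 ≡ 8, 6^8 ≡ 8² = 64 ≡ 8. Since 10 = 8 + 2, 6^10 ≡ 8·8: 8·8 = 64 ≡ 8. So 6^10 ≡ 8 (mod 28).
ψ(8): Repeated squaring mod 28: 8^1 ≡ 8, 8^2 ≡ 8² = 64 ≡ 8, 8^4 ≡ 8² = 64 ≡ 8, 8^8 ≡ 8² = 64 ≡ 8. Since 10 = 8 + 2, 8^10 ≡ 8·8: 8·8 = 64 ≡ 8. So 8^10 ≡ 8 (mod 28).
So ψ(6) = ψ(8) = 8 while 6 ≠ 8, so ψ is not injective, hence not bijective.
Since ψ is not bijective, we determine |image(ψ)|. Computing x^10 mod 28 for each x (by repeated squaring, reducing mod 28 at every step), the values ψ(0), ψ(1), …, ψ(27) are: 0, 1, 16, 25, 4, 9, 8, 21, 8, 9, 4, 25, 16, 1, 0, 1, 16, 25, 4, 9, 8, 21, 8, 9, 4, 25, 16, 1.
The distinct values are {0, 1, 4, 8, 9, 16, 21, 25}; there are 8 of them.

8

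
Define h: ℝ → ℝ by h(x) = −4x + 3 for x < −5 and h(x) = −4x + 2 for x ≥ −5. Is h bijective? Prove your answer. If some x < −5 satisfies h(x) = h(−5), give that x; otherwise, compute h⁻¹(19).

-17/4

Both pieces are strictly decreasing (slopes −4 and −4), so each is injective on its own interval.
The left piece maps (−∞, −5) onto (23, ∞); the right piece maps [−5, ∞) onto (−∞, 22].
The images leave a gap (23 has no preimage), so h is not surjective, hence not bijective.
Because the two images are disjoint, no x < −5 has h(x) = h(−5), so we compute h⁻¹(19): 19 lies in (−∞, 22], so solve −4x + 2 = 19: x = (19 − 2)/(−4) = −17/4.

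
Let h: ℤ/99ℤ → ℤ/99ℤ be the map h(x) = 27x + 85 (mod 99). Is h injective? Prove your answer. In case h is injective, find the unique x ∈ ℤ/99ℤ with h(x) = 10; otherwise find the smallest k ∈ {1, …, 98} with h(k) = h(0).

By definition, h is injective if h(a) = h(b) implies a = b.
We have gcd(27, 99) = 9 > 1. Taking a = 0 and b = 11: h(0) = 85 and h(11) = 27·11 + 85 = 382 ≡ 85 (mod 99).
So h(0) = h(11) while 0 ≠ 11, hence h is not injective.
Since h is not injective, we find the least positive k with h(k) = h(0): this means 27k ≡ 0 (mod 99), i.e. 99 ∣ 27k. Since gcd(27, 99) = 9, dividing through by 9 this holds exactly when 11 ∣ 3k, and as gcd(3, 11) = 1, exactly when 11 ∣ k.
The smallest positive such k is 11.

11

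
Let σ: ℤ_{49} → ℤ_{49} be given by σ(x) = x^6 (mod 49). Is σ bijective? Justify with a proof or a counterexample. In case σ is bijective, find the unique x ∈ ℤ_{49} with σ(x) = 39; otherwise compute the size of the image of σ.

σ(3): Repeated squaring mod 49: 3^1 ≡ 3, 3^2 ≡ 3² = 9, 3^4 ≡ 9² = 81 ≡ 32. Since 6 = 4 + 2, 3^6 ≡ 32·9: 32·9 = 288 ≡ 43. So 3^6 ≡ 43 (mod 49).
σ(5): Repeated squaring mod 49: 5^1 ≡ 5, 5^2 ≡ 5² = 25, 5^4 ≡ 25² = 625 ≡ 37. Since 6 = 4 + 2, 5^6 ≡ 37·25: 37·25 = 925 ≡ 43. So 5^6 ≡ 43 (mod 49).
So σ(3) = σ(5) = 43 while 3 ≠ 5, thus σ is not injective, hence not bijective.
Since σ is not bijective, we determine |image(σ)|. Computing x^6 mod 49 for each x (by repeated squaring, reducing mod 49 at every step), the values σ(0), σ(1), …, σ(48) are: 0, 1, 15, 43, 29, 43, 8, 0, 43, 36, 8, 15, 22, 15, 0, 36, 8, 22, 1, 1, 22, 0, 29, 29, 36, 36, 29, 29, 0, 22, 1, 1, 22, 8, 36, 0, 15, 22, 15, 8, 36, 43, 0, 8, 43, 29, 43, 15, 1.
The distinct values are {0, 1, 8, 15, 22, 29, 36, 43}; there are 8 of them.

8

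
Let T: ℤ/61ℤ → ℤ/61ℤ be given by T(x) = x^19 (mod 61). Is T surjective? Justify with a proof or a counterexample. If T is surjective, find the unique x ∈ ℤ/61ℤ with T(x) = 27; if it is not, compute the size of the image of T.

Since 61 is prime, the nonzero elements of ℤ/61ℤ form a cyclic group of order 60.
As gcd(19, 60) = 1, raising to the 19th power is a bijection on this group: if x_1^19 ≡ x_2^19 then (x_1x_2^{−1})^19 = 1, and the only element of order dividing gcd(19, 60) = 1 is 1, so x_1 = x_2.
With T(0) = 0 this makes T injective on all of ℤ/61ℤ, hence bijective (finite equal-size domain and codomain). In particular T is surjective.
Since T is surjective, we find the preimage of 27. The inverse of x ↦ x^19 on (ℤ/61ℤ)^× is x ↦ x^19, because 19·19 = 361 = 6·60 + 1 ≡ 1 (mod 60) and x^{60} = 1 for x ≠ 0 (Fermat). So T⁻¹(27) = 27^19 mod 61.
Repeated squaring mod 61: 27^1 ≡ 27, 27^2 ≡ 27² = 729 ≡ 58, 27^4 ≡ 58² = 3364 ≡ 9, 27^8 ≡ 9² = 81 ≡ 20, 27^16 ≡ 20² = 400 ≡ 34. Since 19 = 16 + 2 + 1, 27^19 ≡ 34·58·27: 34·58 = 1972 ≡ 20, then 20·27 = 540 ≡ 52. So 27^19 ≡ 52 (mod 61).
Hence T⁻¹(27) = 52.

52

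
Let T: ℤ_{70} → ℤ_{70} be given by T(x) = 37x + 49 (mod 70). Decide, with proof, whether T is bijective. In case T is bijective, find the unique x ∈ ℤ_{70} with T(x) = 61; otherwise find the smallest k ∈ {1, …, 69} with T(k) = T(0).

6

Recall that T is injective if T(a) = T(b) implies a = b.
If T(a) = T(b), then 37a ≡ 37b (mod 70). Because gcd(37, 70) = 1, we may cancel 37 to get a ≡ b (mod 70).
We now compute 37⁻¹ mod 70 explicitly. Euclid's algorithm: 70 = 1·37 + 33, 37 = 1·33 + 4, 33 = 8·4 + 1; back-substituting gives 1 = 53·37 − 28·70, so 37⁻¹ ≡ 53 (mod 70).
Then y ↦ 53(y − 49) is a two-sided inverse to T, so every y ∈ ℤ_{70} has a preimage.
Hence T is bijective.
Since T is bijective, we find T⁻¹(61): we need 37x ≡ 61 − 49 ≡ 12 (mod 70). Using 37⁻¹ = 53: x ≡ 53·12 = 636 = 9·70 + 6, so x = 6.
Check: T(6) = 37·6 + 49 = 271 = 3·70 + 61 ≡ 61 (mod 70).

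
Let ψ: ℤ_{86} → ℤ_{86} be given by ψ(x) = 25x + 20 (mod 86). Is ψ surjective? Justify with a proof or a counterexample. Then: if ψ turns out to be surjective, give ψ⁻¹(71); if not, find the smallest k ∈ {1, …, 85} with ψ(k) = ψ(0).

Recall: surjectivity means every element of the codomain has a preimage under ψ.
Since gcd(25, 86) = 1, 25 is invertible modulo 86. Euclid's algorithm: 86 = 3·25 + 11, 25 = 2·11 + 3, 11 = 3·3 + 2, 3 = 1·2 + 1; back-substituting gives 1 = 31·25 − 9·86, so 25⁻¹ ≡ 31 (mod 86).
Then y ↦ 31(y − 20) is a two-sided inverse to ψ, so every y ∈ ℤ_{86} has a preimage.
Thus ψ is surjective.
Since ψ is surjective, we compute ψ⁻¹(71): solve 25x + 20 ≡ 71 (mod 86), i.e. 25x ≡ 51 (mod 86).
Multiplying by 25⁻¹ = 31 gives x ≡ 31·51 = 1581 = 18·86 + 33 ≡ 33 (mod 86).
Check: ψ(33) = 25·33 + 20 = 845 = 9·86 + 71 ≡ 71 (mod 86).

33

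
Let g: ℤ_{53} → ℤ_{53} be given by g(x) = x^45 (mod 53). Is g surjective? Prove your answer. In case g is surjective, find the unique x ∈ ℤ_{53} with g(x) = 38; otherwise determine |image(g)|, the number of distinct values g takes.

Since 53 is prime, the nonzero elements of ℤ_{53} form a cyclic group of order 52.
As gcd(45, 52) = 1, raising to the 45th power is a bijection on this group: if a^45 ≡ b^45 then (ab^{−1})^45 = 1, and the only element of order dividing gcd(45, 52) = 1 is 1, so a = b.
With g(0) = 0 this makes g injective on all of ℤ_{53}, hence bijective (finite equal-size domain and codomain). In particular g is surjective.
Since g is surjective, we find the preimage of 38. The inverse of x ↦ x^45 on (ℤ_{53})^× is x ↦ x^37, because 45·37 = 1665 = 32·52 + 1 ≡ 1 (mod 52) and x^{52} = 1 for x ≠ 0 (Fermat). So g⁻¹(38) = 38^37 mod 53.
Repeated squaring mod 53: 38^1 ≡ 38, 38^2 ≡ 38² = 1444 ≡ 13, 38^4 ≡ 13² = 169 ≡ 10, 38^8 ≡ 10² = 100 ≡ 47, 38^16 ≡ 47² = 2209 ≡ 36, 38^32 ≡ 36² = 1296 ≡ 24. Since 37 = 32 + 4 + 1, 38^37 ≡ 24·10·38: 24·10 = 240 ≡ 28, then 28·38 = 1064 ≡ 4. So 38^37 ≡ 4 (mod 53).
Hence g⁻¹(38) = 4.

4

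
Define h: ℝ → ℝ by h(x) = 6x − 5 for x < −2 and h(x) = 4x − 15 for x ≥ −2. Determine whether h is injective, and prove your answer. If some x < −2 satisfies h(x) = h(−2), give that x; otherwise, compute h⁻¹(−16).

Both pieces are strictly increasing (slopes 6 and 4), so each is injective on its own interval.
The left piece maps (−∞, −2) onto (−∞, −17); the right piece maps [−2, ∞) onto [−23, ∞).
These images overlap. In particular h(−2) = −23 (right piece), and solving 6x − 5 = −23 on the left piece gives x = −3 < −2.
So h(−3) = h(−2) with −3 ≠ −2, and h is not injective. This x = −3 is the requested value below −2.

-3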